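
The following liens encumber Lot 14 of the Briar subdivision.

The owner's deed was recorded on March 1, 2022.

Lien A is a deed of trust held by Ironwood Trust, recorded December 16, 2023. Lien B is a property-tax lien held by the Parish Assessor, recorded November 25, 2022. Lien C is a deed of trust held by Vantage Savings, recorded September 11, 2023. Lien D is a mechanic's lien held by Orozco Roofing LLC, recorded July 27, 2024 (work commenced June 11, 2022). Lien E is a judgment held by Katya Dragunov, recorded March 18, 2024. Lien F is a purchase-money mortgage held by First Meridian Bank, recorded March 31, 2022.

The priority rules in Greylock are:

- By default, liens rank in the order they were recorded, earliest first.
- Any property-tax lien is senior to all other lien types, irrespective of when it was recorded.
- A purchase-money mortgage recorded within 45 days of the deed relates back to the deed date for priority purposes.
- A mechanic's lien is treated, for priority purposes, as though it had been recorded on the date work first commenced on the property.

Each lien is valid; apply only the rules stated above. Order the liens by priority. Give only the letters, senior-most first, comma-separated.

B, F, D, C, A, E

Adjusting effective dates: D relates back to June 11, 2022 (work commenced); F's effective date is the deed date, March 1, 2022.
B is a property-tax lien and takes priority over every other lien.
Ordering the rest by effective date: F (March 1, 2022), D (June 11, 2022), C (September 11, 2023), A (December 16, 2023), E (March 18, 2024).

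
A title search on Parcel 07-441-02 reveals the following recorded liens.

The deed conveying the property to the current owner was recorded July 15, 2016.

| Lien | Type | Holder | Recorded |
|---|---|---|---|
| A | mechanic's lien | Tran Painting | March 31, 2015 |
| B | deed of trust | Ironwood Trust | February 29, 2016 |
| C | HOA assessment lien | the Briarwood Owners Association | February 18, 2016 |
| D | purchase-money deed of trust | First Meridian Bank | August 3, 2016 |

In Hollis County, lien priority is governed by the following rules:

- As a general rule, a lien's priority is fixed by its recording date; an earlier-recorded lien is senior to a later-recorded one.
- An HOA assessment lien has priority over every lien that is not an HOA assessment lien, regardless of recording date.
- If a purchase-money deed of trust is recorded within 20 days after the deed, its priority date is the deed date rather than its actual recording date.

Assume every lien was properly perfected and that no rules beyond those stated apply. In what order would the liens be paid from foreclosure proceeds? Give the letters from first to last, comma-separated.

C, A, B, D

Effective dates: D relates back to the deed date July 15, 2016.
C, as an HOA assessment lien, has superpriority and ranks first.
Remaining liens by effective date: A (March 31, 2015), B (February 29, 2016), D (July 15, 2016).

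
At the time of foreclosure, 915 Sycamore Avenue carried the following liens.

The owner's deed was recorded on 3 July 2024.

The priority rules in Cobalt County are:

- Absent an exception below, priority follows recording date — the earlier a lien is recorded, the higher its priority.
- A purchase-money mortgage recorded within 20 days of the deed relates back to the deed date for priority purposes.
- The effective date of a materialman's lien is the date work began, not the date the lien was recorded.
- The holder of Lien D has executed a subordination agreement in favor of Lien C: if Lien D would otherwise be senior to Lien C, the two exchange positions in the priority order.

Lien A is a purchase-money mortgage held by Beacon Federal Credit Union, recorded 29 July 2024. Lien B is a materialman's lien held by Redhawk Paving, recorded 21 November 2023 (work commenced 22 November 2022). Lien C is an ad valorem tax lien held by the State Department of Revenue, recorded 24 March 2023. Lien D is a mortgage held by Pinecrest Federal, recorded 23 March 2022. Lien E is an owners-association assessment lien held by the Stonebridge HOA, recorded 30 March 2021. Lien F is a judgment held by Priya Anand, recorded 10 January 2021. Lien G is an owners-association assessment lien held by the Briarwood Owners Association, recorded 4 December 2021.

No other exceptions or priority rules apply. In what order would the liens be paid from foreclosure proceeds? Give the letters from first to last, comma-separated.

Effective dates after the stated exceptions: A was recorded 26 days after the deed, outside the 20-day window, so it keeps its recording date; B relates back to 22 November 2022 (work commenced).
By effective date, earliest first: F (10 January 2021), E (30 March 2021), G (4 December 2021), D (23 March 2022), B (22 November 2022), C (24 March 2023), A (29 July 2024).
D is senior to C before the subordination, so the two trade places.

F, E, G, C, B, D, A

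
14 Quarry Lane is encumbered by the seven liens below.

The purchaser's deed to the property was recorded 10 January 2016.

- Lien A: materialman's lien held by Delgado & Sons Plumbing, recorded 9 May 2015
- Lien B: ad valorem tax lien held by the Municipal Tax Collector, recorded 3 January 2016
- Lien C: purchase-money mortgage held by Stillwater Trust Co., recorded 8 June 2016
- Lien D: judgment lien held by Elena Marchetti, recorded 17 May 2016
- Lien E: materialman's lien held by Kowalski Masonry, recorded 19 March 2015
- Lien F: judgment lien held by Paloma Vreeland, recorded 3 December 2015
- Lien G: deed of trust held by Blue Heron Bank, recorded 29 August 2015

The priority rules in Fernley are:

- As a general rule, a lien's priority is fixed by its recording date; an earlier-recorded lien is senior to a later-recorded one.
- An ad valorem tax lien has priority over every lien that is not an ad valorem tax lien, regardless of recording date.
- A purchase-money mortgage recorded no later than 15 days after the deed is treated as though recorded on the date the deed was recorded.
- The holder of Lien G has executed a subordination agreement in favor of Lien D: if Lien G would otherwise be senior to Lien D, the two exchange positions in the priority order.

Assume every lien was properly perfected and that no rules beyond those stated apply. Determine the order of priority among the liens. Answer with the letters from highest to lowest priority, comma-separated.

B, E, A, D, F, G, C

First, effective dates: C was recorded 150 days after the deed, outside the 15-day window, so it keeps its recording date.
B is an ad valorem tax lien, so it outranks all other liens regardless of date.
The other liens, earliest effective date first: E (19 March 2015), A (9 May 2015), G (29 August 2015), F (3 December 2015), D (17 May 2016), C (8 June 2016).
Because G would otherwise rank above D, the subordination swaps them.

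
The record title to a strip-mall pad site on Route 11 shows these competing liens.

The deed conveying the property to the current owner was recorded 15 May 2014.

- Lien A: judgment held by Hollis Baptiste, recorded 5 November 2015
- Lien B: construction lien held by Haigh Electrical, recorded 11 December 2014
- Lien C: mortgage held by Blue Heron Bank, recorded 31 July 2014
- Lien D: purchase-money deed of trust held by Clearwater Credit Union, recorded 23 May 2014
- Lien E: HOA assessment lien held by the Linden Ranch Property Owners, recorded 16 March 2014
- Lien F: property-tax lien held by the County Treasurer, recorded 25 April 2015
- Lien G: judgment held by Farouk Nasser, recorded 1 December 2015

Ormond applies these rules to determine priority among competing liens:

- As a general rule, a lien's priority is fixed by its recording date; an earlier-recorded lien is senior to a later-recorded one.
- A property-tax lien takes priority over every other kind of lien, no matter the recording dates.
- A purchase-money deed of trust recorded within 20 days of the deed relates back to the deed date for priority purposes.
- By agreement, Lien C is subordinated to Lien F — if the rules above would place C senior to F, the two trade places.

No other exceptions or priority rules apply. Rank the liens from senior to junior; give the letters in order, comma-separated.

F, E, D, C, B, A, G

Effective dates: D's effective date is the deed date, 15 May 2014.
F, as a property-tax lien, has superpriority and ranks first.
The other liens, earliest effective date first: E (16 March 2014), D (15 May 2014), C (31 July 2014), B (11 December 2014), A (5 November 2015), G (1 December 2015).
C is already junior to F, so the subordination agreement changes nothing.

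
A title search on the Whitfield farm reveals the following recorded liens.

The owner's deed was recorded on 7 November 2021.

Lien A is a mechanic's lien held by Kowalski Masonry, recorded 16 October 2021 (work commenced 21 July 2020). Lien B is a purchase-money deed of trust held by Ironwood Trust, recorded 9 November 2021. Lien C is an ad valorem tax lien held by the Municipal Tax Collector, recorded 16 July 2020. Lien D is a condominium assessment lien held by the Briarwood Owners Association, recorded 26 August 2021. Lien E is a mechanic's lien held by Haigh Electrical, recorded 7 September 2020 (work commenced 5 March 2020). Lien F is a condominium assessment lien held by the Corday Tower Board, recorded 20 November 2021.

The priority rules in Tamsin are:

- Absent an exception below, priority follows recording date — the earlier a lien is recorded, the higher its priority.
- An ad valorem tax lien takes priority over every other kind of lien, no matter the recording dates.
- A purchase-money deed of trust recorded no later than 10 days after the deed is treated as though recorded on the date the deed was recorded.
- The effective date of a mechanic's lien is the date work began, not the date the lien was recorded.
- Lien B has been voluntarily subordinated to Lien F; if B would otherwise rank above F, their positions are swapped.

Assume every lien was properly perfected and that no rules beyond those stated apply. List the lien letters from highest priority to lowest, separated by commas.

First, effective dates: A is treated as recorded 21 July 2020, the work-commencement date; B was recorded within the 10-day window, so its effective date is the deed date 7 November 2021; E is treated as recorded 5 March 2020, the work-commencement date.
C is an ad valorem tax lien and takes priority over every other lien.
The other liens, earliest effective date first: E (5 March 2020), A (21 July 2020), D (26 August 2021), B (7 November 2021), F (20 November 2021).
The subordination applies — B was senior to F — so B and F swap.

C, E, A, D, F, B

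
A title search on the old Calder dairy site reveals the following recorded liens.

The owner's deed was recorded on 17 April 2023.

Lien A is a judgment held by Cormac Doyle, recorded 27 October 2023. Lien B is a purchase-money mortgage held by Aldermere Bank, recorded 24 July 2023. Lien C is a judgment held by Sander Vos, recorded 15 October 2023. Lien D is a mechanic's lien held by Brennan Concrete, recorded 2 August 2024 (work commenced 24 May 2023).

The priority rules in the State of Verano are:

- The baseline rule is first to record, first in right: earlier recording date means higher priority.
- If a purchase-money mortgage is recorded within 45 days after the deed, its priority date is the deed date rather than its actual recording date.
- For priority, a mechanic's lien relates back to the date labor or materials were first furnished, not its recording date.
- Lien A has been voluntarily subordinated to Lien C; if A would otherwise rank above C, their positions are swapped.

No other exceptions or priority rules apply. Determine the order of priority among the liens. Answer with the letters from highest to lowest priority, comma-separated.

First, effective dates: B was recorded 98 days after the deed — beyond 45 days — so no relation-back applies; D's effective date is 24 May 2023, when work began.
Ordering by effective date: D (24 May 2023), B (24 July 2023), C (15 October 2023), A (27 October 2023).
Since A is not senior to C, the subordination leaves the order unchanged.

D, B, C, A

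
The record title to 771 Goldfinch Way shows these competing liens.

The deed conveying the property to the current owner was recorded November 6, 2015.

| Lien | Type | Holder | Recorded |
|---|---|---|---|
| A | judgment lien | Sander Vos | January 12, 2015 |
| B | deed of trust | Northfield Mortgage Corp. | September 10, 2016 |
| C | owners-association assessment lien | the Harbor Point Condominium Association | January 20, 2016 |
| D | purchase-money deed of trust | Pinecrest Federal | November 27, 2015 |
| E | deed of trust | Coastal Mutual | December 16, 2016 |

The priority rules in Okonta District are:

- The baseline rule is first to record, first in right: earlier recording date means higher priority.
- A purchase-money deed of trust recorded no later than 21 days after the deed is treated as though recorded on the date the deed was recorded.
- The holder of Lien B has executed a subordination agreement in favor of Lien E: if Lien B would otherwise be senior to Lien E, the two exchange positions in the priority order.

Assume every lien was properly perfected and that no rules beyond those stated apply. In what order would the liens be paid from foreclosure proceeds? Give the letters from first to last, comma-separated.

Adjusting effective dates: D relates back to the deed date November 6, 2015.
By effective date, earliest first: A (January 12, 2015), D (November 6, 2015), C (January 20, 2016), B (September 10, 2016), E (December 16, 2016).
Because B would otherwise rank above E, the subordination swaps them.

A, D, C, E, B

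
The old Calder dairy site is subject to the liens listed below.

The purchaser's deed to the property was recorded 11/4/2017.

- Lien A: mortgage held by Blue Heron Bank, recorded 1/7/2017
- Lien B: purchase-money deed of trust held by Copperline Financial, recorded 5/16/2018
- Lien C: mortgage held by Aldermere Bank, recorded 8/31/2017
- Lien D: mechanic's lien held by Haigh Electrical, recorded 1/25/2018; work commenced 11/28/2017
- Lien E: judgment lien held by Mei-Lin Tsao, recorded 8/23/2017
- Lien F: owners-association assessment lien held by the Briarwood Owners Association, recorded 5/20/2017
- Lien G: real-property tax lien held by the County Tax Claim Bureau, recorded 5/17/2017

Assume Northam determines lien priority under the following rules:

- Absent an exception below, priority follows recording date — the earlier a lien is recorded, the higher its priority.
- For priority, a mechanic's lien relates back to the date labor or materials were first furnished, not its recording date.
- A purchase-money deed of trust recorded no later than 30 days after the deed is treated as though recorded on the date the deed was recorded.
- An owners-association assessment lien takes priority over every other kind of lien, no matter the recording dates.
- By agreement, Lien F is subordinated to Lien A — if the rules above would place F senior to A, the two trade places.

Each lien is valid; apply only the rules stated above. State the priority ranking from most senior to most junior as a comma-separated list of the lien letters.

First, effective dates: B missed the 30-day window (193 days after the deed), so its recording date stands; D is treated as recorded 11/28/2017, the work-commencement date.
F, as an owners-association assessment lien, has superpriority and ranks first.
Among the remaining liens, by effective date: A (1/7/2017), G (5/17/2017), E (8/23/2017), C (8/31/2017), D (11/28/2017), B (5/16/2018).
Because F would otherwise rank above A, the subordination swaps them.

A, F, G, E, C, D, B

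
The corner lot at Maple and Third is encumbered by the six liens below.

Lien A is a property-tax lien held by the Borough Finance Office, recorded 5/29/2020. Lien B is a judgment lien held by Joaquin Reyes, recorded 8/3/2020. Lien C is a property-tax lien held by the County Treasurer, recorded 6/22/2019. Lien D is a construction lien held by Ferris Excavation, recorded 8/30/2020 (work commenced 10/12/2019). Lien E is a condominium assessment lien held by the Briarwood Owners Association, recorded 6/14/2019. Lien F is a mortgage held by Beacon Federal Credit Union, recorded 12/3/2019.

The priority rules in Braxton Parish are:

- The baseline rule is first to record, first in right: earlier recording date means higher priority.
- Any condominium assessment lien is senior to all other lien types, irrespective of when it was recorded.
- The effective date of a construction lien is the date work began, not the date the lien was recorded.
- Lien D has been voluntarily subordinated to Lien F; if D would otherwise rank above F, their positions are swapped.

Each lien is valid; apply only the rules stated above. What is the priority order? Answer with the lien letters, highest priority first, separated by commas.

E, C, F, D, A, B

First, effective dates: D's effective date is 10/12/2019, when work began.
E is a condominium assessment lien, so it outranks all other liens regardless of date.
Remaining liens by effective date: C (6/22/2019), D (10/12/2019), F (12/3/2019), A (5/29/2020), B (8/3/2020).
Because D would otherwise rank above F, the subordination swaps them.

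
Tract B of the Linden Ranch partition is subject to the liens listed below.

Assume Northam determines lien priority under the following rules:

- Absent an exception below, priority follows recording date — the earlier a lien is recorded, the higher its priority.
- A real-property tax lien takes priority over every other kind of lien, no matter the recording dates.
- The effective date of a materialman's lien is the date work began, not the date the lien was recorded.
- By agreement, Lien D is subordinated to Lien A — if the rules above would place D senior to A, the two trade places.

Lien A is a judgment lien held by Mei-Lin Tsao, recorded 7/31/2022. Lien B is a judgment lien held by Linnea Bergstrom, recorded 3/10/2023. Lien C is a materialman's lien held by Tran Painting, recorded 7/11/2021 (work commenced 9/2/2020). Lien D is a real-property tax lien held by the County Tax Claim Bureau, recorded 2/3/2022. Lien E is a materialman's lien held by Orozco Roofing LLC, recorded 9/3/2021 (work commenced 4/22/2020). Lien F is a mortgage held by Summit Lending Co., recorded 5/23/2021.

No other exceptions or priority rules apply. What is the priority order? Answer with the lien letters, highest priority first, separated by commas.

Adjusting effective dates: C is treated as recorded 9/2/2020, the work-commencement date; E's effective date is 4/22/2020, when work began.
D is a real-property tax lien, so it outranks all other liens regardless of date.
Ordering the rest by effective date: E (4/22/2020), C (9/2/2020), F (5/23/2021), A (7/31/2022), B (3/10/2023).
D would otherwise be senior to A, so under the subordination agreement D and A exchange positions.

A, E, C, F, D, B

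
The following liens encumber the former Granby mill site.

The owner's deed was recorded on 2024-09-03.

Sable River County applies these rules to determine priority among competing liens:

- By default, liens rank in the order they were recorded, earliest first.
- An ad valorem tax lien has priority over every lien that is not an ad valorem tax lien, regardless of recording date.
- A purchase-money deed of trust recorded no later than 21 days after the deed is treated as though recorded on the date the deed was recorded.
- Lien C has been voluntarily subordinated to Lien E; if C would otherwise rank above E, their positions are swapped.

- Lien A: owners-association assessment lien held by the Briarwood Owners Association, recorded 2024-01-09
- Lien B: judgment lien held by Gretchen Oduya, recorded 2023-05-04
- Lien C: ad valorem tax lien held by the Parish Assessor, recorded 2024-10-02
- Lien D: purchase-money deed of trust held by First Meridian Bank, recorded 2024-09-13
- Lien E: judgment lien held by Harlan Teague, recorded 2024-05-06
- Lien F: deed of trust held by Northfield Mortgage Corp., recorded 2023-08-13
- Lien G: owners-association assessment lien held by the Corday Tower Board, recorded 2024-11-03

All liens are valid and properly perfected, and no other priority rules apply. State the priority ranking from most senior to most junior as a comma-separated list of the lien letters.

Adjusting effective dates: D relates back to the deed date 2024-09-03.
C is an ad valorem tax lien, so it outranks all other liens regardless of date.
The other liens, earliest effective date first: B (2023-05-04), F (2023-08-13), A (2024-01-09), E (2024-05-06), D (2024-09-03), G (2024-11-03).
Because C would otherwise rank above E, the subordination swaps them.

E, B, F, A, C, D, G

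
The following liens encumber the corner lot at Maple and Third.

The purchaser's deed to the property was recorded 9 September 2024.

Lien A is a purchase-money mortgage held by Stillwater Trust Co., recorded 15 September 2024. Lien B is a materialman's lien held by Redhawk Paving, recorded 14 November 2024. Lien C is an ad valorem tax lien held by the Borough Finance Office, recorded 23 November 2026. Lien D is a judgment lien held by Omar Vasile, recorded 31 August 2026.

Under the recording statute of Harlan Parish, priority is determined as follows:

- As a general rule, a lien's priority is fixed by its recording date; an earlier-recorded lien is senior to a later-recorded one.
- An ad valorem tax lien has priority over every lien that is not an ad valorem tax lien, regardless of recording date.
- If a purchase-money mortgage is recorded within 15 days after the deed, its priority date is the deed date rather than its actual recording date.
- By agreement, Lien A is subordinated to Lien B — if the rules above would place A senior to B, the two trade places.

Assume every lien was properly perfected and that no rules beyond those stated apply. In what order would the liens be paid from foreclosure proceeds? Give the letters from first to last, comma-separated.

C, B, A, D

Adjusting effective dates: A was recorded within the 15-day window, so its effective date is the deed date 9 September 2024.
As an ad valorem tax lien, C is senior to every other lien.
Ordering the rest by effective date: A (9 September 2024), B (14 November 2024), D (31 August 2026).
Because A would otherwise rank above B, the subordination swaps them.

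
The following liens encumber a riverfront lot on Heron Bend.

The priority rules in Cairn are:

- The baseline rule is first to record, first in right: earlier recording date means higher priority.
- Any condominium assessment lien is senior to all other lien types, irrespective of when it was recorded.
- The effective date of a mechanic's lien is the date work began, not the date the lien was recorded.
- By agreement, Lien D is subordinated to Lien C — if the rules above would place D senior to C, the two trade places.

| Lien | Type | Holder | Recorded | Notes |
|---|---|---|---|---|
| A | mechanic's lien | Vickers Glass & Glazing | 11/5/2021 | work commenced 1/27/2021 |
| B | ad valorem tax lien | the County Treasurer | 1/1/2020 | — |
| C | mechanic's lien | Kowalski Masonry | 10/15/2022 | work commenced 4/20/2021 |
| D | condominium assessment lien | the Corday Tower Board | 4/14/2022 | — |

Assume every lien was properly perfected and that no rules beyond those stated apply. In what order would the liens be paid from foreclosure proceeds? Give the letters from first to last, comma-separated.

Effective dates: A's effective date is 1/27/2021, when work began; C is treated as recorded 4/20/2021, the work-commencement date.
D, as a condominium assessment lien, has superpriority and ranks first.
The other liens, earliest effective date first: B (1/1/2020), A (1/27/2021), C (4/20/2021).
D is senior to C before the subordination, so the two trade places.

C, B, A, D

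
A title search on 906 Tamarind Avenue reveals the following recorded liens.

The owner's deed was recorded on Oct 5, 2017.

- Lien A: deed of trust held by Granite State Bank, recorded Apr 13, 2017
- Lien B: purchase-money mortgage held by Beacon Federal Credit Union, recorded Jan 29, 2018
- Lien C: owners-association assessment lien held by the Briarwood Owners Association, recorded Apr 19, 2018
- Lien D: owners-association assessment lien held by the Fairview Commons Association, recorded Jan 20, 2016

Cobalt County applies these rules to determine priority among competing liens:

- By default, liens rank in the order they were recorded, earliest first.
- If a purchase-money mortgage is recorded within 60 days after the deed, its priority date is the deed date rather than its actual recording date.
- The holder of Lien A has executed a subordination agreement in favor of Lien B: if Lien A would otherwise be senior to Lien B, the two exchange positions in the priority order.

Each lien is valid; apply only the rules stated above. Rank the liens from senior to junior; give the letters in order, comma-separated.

D, B, A, C

Effective dates after the stated exceptions: B missed the 60-day window (116 days after the deed), so its recording date stands.
By effective date: D (Jan 20, 2016), A (Apr 13, 2017), B (Jan 29, 2018), C (Apr 19, 2018).
Because A would otherwise rank above B, the subordination swaps them.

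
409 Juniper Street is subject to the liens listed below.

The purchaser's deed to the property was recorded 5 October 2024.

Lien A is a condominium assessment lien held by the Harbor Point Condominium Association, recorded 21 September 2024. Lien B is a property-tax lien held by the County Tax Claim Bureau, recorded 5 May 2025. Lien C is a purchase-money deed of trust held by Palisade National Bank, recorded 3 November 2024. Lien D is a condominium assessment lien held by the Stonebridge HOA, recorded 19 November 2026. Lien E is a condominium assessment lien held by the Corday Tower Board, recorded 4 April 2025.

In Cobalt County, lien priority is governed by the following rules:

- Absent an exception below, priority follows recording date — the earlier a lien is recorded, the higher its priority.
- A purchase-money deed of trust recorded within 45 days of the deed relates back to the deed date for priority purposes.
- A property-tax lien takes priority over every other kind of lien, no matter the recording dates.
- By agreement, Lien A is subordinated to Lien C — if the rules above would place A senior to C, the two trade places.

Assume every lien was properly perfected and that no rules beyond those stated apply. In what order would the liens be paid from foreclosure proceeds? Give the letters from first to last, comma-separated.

First, effective dates: C relates back to the deed date 5 October 2024.
B is a property-tax lien, so it outranks all other liens regardless of date.
Among the remaining liens, by effective date: A (21 September 2024), C (5 October 2024), E (4 April 2025), D (19 November 2026).
The subordination applies — A was senior to C — so A and C swap.

B, C, A, E, D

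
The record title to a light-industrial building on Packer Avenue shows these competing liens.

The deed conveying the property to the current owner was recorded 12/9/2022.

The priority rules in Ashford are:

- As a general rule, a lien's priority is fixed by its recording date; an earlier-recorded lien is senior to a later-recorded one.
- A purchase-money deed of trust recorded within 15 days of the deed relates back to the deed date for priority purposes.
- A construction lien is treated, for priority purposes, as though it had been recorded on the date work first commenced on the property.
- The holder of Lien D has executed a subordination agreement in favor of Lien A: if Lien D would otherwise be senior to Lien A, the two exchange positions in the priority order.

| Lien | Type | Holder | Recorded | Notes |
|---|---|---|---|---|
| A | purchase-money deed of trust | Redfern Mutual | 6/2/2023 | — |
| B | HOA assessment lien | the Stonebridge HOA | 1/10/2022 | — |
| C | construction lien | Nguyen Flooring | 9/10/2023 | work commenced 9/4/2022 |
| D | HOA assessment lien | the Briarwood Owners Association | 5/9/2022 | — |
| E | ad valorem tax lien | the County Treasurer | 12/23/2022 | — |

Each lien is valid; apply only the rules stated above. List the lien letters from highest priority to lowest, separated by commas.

Effective dates after the stated exceptions: A missed the 15-day window (175 days after the deed), so its recording date stands; C relates back to 9/4/2022 (work commenced).
By effective date: B (1/10/2022), D (5/9/2022), C (9/4/2022), E (12/23/2022), A (6/2/2023).
The subordination applies — D was senior to A — so D and A swap.

B, A, C, E, D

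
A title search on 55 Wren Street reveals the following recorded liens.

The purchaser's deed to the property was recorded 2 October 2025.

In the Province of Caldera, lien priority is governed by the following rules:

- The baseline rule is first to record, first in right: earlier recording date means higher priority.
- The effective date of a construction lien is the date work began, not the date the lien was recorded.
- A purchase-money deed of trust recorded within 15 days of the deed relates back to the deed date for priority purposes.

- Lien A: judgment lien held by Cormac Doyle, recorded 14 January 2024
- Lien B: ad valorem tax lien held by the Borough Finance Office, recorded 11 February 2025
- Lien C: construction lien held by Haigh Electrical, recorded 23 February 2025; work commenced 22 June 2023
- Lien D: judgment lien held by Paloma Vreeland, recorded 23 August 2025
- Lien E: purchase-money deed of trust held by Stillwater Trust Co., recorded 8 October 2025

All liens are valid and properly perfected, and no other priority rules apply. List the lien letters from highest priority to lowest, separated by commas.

Effective dates after the stated exceptions: C relates back to 22 June 2023 (work commenced); E was recorded within the 15-day window, so its effective date is the deed date 2 October 2025.
Sorted by effective date: C (22 June 2023), A (14 January 2024), B (11 February 2025), D (23 August 2025), E (2 October 2025).

C, A, B, D, E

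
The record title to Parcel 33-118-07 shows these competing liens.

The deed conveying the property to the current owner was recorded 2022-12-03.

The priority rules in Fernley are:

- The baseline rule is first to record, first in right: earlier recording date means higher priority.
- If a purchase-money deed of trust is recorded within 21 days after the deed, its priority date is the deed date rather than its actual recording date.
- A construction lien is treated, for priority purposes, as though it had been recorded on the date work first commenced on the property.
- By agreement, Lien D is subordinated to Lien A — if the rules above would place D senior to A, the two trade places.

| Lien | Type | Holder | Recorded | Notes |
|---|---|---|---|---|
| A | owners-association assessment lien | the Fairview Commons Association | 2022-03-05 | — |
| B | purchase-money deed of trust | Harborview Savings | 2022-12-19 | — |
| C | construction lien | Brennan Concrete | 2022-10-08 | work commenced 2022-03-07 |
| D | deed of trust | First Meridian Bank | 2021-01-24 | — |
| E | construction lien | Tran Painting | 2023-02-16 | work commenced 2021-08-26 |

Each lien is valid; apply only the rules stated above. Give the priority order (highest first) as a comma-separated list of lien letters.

A, E, D, C, B

First, effective dates: B was recorded within the 21-day window, so its effective date is the deed date 2022-12-03; C is treated as recorded 2022-03-07, the work-commencement date; E relates back to 2021-08-26 (work commenced).
Sorted by effective date: D (2021-01-24), E (2021-08-26), A (2022-03-05), C (2022-03-07), B (2022-12-03).
Because D would otherwise rank above A, the subordination swaps them.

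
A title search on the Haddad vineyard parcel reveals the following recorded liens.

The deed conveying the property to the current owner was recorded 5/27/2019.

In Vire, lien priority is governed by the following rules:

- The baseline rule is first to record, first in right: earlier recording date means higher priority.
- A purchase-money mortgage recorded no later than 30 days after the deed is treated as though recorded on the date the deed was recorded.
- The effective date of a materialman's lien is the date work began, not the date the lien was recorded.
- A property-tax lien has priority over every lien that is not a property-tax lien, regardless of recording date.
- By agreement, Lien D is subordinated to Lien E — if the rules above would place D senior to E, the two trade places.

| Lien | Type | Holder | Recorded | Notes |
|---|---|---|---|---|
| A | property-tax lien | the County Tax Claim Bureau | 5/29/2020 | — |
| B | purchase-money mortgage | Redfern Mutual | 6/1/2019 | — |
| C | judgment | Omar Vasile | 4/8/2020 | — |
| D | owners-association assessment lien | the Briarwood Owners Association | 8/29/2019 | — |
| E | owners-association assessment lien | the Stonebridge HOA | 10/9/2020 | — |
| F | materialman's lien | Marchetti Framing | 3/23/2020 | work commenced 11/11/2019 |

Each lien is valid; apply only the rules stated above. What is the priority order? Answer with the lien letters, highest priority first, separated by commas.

A, B, E, F, C, D

Adjusting effective dates: B was recorded within the 30-day window, so its effective date is the deed date 5/27/2019; F relates back to 11/11/2019 (work commenced).
A is a property-tax lien and takes priority over every other lien.
The other liens, earliest effective date first: B (5/27/2019), D (8/29/2019), F (11/11/2019), C (4/8/2020), E (10/9/2020).
The subordination applies — D was senior to E — so D and E swap.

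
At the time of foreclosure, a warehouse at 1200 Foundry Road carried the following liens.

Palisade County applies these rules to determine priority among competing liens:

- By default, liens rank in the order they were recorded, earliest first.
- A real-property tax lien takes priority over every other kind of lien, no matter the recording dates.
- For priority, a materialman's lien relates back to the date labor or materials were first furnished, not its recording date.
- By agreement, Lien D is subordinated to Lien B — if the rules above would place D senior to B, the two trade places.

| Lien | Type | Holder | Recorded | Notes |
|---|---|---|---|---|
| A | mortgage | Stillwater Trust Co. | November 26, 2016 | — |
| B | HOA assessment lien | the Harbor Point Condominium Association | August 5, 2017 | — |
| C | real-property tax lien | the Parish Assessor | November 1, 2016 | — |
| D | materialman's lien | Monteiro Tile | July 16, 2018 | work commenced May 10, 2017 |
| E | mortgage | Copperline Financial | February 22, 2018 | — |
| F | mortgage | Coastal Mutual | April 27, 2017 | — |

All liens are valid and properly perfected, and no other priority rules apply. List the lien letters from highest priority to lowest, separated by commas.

C, A, F, B, D, E

Adjusting effective dates: D relates back to May 10, 2017 (work commenced).
C is a real-property tax lien, so it outranks all other liens regardless of date.
The other liens, earliest effective date first: A (November 26, 2016), F (April 27, 2017), D (May 10, 2017), B (August 5, 2017), E (February 22, 2018).
D is senior to B before the subordination, so the two trade places.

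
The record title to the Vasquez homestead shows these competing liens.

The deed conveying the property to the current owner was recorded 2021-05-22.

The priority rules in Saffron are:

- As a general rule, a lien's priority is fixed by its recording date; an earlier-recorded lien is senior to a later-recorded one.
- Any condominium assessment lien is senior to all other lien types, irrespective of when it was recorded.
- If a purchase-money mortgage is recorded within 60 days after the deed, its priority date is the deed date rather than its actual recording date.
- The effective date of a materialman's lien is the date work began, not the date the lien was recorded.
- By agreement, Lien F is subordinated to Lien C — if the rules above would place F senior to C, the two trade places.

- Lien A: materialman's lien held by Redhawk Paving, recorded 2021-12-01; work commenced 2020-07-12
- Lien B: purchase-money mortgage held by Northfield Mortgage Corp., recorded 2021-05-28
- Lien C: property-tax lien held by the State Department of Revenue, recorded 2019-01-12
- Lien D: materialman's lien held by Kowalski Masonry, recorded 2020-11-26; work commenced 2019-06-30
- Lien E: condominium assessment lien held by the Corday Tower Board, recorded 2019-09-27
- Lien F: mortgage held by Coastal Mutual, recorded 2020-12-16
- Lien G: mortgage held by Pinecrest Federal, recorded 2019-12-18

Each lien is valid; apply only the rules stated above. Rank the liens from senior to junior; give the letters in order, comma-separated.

Effective dates after the stated exceptions: A is treated as recorded 2020-07-12, the work-commencement date; B relates back to the deed date 2021-05-22; D's effective date is 2019-06-30, when work began.
E is a condominium assessment lien and takes priority over every other lien.
Remaining liens by effective date: C (2019-01-12), D (2019-06-30), G (2019-12-18), A (2020-07-12), F (2020-12-16), B (2021-05-22).
Since F is not senior to C, the subordination leaves the order unchanged.

E, C, D, G, A, F, B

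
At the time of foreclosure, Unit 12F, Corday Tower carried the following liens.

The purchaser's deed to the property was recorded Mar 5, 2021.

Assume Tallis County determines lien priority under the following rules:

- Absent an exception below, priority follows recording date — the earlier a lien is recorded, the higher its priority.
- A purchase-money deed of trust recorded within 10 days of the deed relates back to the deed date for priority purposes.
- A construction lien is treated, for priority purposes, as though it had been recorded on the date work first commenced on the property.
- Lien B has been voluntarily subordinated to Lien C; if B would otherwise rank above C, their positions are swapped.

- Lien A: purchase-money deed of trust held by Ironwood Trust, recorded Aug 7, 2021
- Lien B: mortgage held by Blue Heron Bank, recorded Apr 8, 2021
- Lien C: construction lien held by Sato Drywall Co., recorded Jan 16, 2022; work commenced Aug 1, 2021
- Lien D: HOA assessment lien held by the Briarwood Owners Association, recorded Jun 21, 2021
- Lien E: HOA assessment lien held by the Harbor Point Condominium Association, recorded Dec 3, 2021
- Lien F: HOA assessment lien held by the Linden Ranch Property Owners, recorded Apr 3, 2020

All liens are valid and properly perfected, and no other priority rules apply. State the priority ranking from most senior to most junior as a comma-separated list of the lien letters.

F, C, D, B, A, E

First, effective dates: A missed the 10-day window (155 days after the deed), so its recording date stands; C relates back to Aug 1, 2021 (work commenced).
Ordering by effective date: F (Apr 3, 2020), B (Apr 8, 2021), D (Jun 21, 2021), C (Aug 1, 2021), A (Aug 7, 2021), E (Dec 3, 2021).
The subordination applies — B was senior to C — so B and C swap.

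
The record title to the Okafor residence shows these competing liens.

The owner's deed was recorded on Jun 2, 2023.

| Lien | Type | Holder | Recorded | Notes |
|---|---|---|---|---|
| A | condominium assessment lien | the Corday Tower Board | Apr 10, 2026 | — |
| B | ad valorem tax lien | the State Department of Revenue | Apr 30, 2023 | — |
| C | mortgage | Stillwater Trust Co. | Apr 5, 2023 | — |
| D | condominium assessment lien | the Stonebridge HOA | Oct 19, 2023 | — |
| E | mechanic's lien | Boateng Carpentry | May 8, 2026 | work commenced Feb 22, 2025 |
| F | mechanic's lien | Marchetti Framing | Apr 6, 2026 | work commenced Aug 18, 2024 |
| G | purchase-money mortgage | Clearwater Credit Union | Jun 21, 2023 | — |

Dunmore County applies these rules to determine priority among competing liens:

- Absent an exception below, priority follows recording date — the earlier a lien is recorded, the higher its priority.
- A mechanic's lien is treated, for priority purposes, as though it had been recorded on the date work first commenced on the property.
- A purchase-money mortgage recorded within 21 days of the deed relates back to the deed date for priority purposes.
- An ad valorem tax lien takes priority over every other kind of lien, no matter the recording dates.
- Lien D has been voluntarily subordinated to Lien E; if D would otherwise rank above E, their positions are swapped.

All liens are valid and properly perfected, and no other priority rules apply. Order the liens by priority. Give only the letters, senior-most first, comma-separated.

First, effective dates: E's effective date is Feb 22, 2025, when work began; F is treated as recorded Aug 18, 2024, the work-commencement date; G was recorded within the 21-day window, so its effective date is the deed date Jun 2, 2023.
As an ad valorem tax lien, B is senior to every other lien.
The other liens, earliest effective date first: C (Apr 5, 2023), G (Jun 2, 2023), D (Oct 19, 2023), F (Aug 18, 2024), E (Feb 22, 2025), A (Apr 10, 2026).
Because D would otherwise rank above E, the subordination swaps them.

B, C, G, E, F, D, A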